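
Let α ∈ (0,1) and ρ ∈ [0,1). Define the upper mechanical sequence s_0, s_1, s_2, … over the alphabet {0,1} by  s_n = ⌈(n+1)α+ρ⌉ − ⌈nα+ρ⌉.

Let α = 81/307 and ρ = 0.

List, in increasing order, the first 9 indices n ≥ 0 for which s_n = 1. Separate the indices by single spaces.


0 3 7 11 15 18 22 26 30

n=0: ⌈81/307⌉−⌈0/307⌉ = 1−0 = 1  ← one
n=1: ⌈162/307⌉−⌈81/307⌉ = 1−1 = 0
n=2: ⌈243/307⌉−⌈162/307⌉ = 1−1 = 0
n=3: ⌈324/307⌉−⌈243/307⌉ = 2−1 = 1  ← one
n=4: ⌈405/307⌉−⌈324/307⌉ = 2−2 = 0
n=5: ⌈486/307⌉−⌈405/307⌉ = 2−2 = 0
n=6: ⌈567/307⌉−⌈486/307⌉ = 2−2 = 0
n=7: ⌈648/307⌉−⌈567/307⌉ = 3−2 = 1  ← one
n=8: ⌈729/307⌉−⌈648/307⌉ = 3−3 = 0
n=9: ⌈810/307⌉−⌈729/307⌉ = 3−3 = 0
n=10: ⌈891/307⌉−⌈810/307⌉ = 3−3 = 0
n=11: ⌈972/307⌉−⌈891/307⌉ = 4−3 = 1  ← one
n=12: ⌈1053/307⌉−⌈972/307⌉ = 4−4 = 0
n=13: ⌈1134/307⌉−⌈1053/307⌉ = 4−4 = 0
n=14: ⌈1215/307⌉−⌈1134/307⌉ = 4−4 = 0
n=15: ⌈1296/307⌉−⌈1215/307⌉ = 5−4 = 1  ← one
n=16: ⌈1377/307⌉−⌈1296/307⌉ = 5−5 = 0
n=17: ⌈1458/307⌉−⌈1377/307⌉ = 5−5 = 0
n=18: ⌈1539/307⌉−⌈1458/307⌉ = 6−5 = 1  ← one
n=19: ⌈1620/307⌉−⌈1539/307⌉ = 6−6 = 0
n=20: ⌈1701/307⌉−⌈1620/307⌉ = 6−6 = 0
n=21: ⌈1782/307⌉−⌈1701/307⌉ = 6−6 = 0
n=22: ⌈1863/307⌉−⌈1782/307⌉ = 7−6 = 1  ← one
n=23: ⌈1944/307⌉−⌈1863/307⌉ = 7−7 = 0
n=24: ⌈2025/307⌉−⌈1944/307⌉ = 7−7 = 0
n=25: ⌈2106/307⌉−⌈2025/307⌉ = 7−7 = 0
n=26: ⌈2187/307⌉−⌈2106/307⌉ = 8−7 = 1  ← one
n=27: ⌈2268/307⌉−⌈2187/307⌉ = 8−8 = 0
n=28: ⌈2349/307⌉−⌈2268/307⌉ = 8−8 = 0
n=29: ⌈2430/307⌉−⌈2349/307⌉ = 8−8 = 0
n=30: ⌈2511/307⌉−⌈2430/307⌉ = 9−8 = 1  ← one
positions of the first 9 ones: 0 3 7 11 15 18 22 26 30


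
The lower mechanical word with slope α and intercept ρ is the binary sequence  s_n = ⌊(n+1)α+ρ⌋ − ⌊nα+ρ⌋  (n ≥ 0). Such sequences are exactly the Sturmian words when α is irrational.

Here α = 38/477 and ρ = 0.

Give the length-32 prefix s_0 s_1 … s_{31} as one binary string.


n=0: ⌊(1·38)/477⌋ − ⌊(0·38)/477⌋ = ⌊38/477⌋ − ⌊0/477⌋ = 0 − 0 = 0
n=1: ⌊(2·38)/477⌋ − ⌊(1·38)/477⌋ = ⌊76/477⌋ − ⌊38/477⌋ = 0 − 0 = 0
n=2: ⌊(3·38)/477⌋ − ⌊(2·38)/477⌋ = ⌊114/477⌋ − ⌊76/477⌋ = 0 − 0 = 0
n=3: ⌊(4·38)/477⌋ − ⌊(3·38)/477⌋ = ⌊152/477⌋ − ⌊114/477⌋ = 0 − 0 = 0
n=4: ⌊(5·38)/477⌋ − ⌊(4·38)/477⌋ = ⌊190/477⌋ − ⌊152/477⌋ = 0 − 0 = 0
n=5: ⌊(6·38)/477⌋ − ⌊(5·38)/477⌋ = ⌊228/477⌋ − ⌊190/477⌋ = 0 − 0 = 0
n=6: ⌊(7·38)/477⌋ − ⌊(6·38)/477⌋ = ⌊266/477⌋ − ⌊228/477⌋ = 0 − 0 = 0
n=7: ⌊(8·38)/477⌋ − ⌊(7·38)/477⌋ = ⌊304/477⌋ − ⌊266/477⌋ = 0 − 0 = 0
n=8: ⌊(9·38)/477⌋ − ⌊(8·38)/477⌋ = ⌊342/477⌋ − ⌊304/477⌋ = 0 − 0 = 0
n=9: ⌊(10·38)/477⌋ − ⌊(9·38)/477⌋ = ⌊380/477⌋ − ⌊342/477⌋ = 0 − 0 = 0
n=10: ⌊(11·38)/477⌋ − ⌊(10·38)/477⌋ = ⌊418/477⌋ − ⌊380/477⌋ = 0 − 0 = 0
n=11: ⌊(12·38)/477⌋ − ⌊(11·38)/477⌋ = ⌊456/477⌋ − ⌊418/477⌋ = 0 − 0 = 0
n=12: ⌊(13·38)/477⌋ − ⌊(12·38)/477⌋ = ⌊494/477⌋ − ⌊456/477⌋ = 1 − 0 = 1
n=13: ⌊(14·38)/477⌋ − ⌊(13·38)/477⌋ = ⌊532/477⌋ − ⌊494/477⌋ = 1 − 1 = 0
n=14: ⌊(15·38)/477⌋ − ⌊(14·38)/477⌋ = ⌊570/477⌋ − ⌊532/477⌋ = 1 − 1 = 0
n=15: ⌊(16·38)/477⌋ − ⌊(15·38)/477⌋ = ⌊608/477⌋ − ⌊570/477⌋ = 1 − 1 = 0
n=16: ⌊(17·38)/477⌋ − ⌊(16·38)/477⌋ = ⌊646/477⌋ − ⌊608/477⌋ = 1 − 1 = 0
n=17: ⌊(18·38)/477⌋ − ⌊(17·38)/477⌋ = ⌊684/477⌋ − ⌊646/477⌋ = 1 − 1 = 0
n=18: ⌊(19·38)/477⌋ − ⌊(18·38)/477⌋ = ⌊722/477⌋ − ⌊684/477⌋ = 1 − 1 = 0
n=19: ⌊(20·38)/477⌋ − ⌊(19·38)/477⌋ = ⌊760/477⌋ − ⌊722/477⌋ = 1 − 1 = 0
n=20: ⌊(21·38)/477⌋ − ⌊(20·38)/477⌋ = ⌊798/477⌋ − ⌊760/477⌋ = 1 − 1 = 0
n=21: ⌊(22·38)/477⌋ − ⌊(21·38)/477⌋ = ⌊836/477⌋ − ⌊798/477⌋ = 1 − 1 = 0
n=22: ⌊(23·38)/477⌋ − ⌊(22·38)/477⌋ = ⌊874/477⌋ − ⌊836/477⌋ = 1 − 1 = 0
n=23: ⌊(24·38)/477⌋ − ⌊(23·38)/477⌋ = ⌊912/477⌋ − ⌊874/477⌋ = 1 − 1 = 0
n=24: ⌊(25·38)/477⌋ − ⌊(24·38)/477⌋ = ⌊950/477⌋ − ⌊912/477⌋ = 1 − 1 = 0
n=25: ⌊(26·38)/477⌋ − ⌊(25·38)/477⌋ = ⌊988/477⌋ − ⌊950/477⌋ = 2 − 1 = 1
n=26: ⌊(27·38)/477⌋ − ⌊(26·38)/477⌋ = ⌊1026/477⌋ − ⌊988/477⌋ = 2 − 2 = 0
n=27: ⌊(28·38)/477⌋ − ⌊(27·38)/477⌋ = ⌊1064/477⌋ − ⌊1026/477⌋ = 2 − 2 = 0
n=28: ⌊(29·38)/477⌋ − ⌊(28·38)/477⌋ = ⌊1102/477⌋ − ⌊1064/477⌋ = 2 − 2 = 0
n=29: ⌊(30·38)/477⌋ − ⌊(29·38)/477⌋ = ⌊1140/477⌋ − ⌊1102/477⌋ = 2 − 2 = 0
n=30: ⌊(31·38)/477⌋ − ⌊(30·38)/477⌋ = ⌊1178/477⌋ − ⌊1140/477⌋ = 2 − 2 = 0
n=31: ⌊(32·38)/477⌋ − ⌊(31·38)/477⌋ = ⌊1216/477⌋ − ⌊1178/477⌋ = 2 − 2 = 0

00000000000010000000000001000000


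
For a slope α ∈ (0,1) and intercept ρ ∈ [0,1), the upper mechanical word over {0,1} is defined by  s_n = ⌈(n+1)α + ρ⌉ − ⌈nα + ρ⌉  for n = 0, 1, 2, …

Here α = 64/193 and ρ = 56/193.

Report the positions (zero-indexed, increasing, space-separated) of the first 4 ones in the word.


2 5 8 11

n=0: ⌈120/193⌉−⌈56/193⌉ = 1−1 = 0
n=1: ⌈184/193⌉−⌈120/193⌉ = 1−1 = 0
n=2: ⌈248/193⌉−⌈184/193⌉ = 2−1 = 1  ← one
n=3: ⌈312/193⌉−⌈248/193⌉ = 2−2 = 0
n=4: ⌈376/193⌉−⌈312/193⌉ = 2−2 = 0
n=5: ⌈440/193⌉−⌈376/193⌉ = 3−2 = 1  ← one
n=6: ⌈504/193⌉−⌈440/193⌉ = 3−3 = 0
n=7: ⌈568/193⌉−⌈504/193⌉ = 3−3 = 0
n=8: ⌈632/193⌉−⌈568/193⌉ = 4−3 = 1  ← one
n=9: ⌈696/193⌉−⌈632/193⌉ = 4−4 = 0
n=10: ⌈760/193⌉−⌈696/193⌉ = 4−4 = 0
n=11: ⌈824/193⌉−⌈760/193⌉ = 5−4 = 1  ← one
positions of the first 4 ones: 2 5 8 11


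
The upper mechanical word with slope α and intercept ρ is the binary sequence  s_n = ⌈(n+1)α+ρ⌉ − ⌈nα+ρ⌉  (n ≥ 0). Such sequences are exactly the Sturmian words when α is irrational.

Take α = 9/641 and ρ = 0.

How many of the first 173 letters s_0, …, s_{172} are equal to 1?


#1s = Σ_{n=0}^{172} s_n = Σ_{n=0}^{172} (⌈(n+1)α+ρ⌉ − ⌈nα+ρ⌉)
the sum telescopes: every ⌈nα+ρ⌉ with 0 < n < 173 appears once with + and once with −, leaving ⌈173α+ρ⌉ − ⌈0·α+ρ⌉
173α + ρ = (173·9) / 641 = 1557/641
ρ = 0/641
⌈1557/641⌉ = 3,  ⌈0/641⌉ = 0
#1s = 3 − 0 = 3

3


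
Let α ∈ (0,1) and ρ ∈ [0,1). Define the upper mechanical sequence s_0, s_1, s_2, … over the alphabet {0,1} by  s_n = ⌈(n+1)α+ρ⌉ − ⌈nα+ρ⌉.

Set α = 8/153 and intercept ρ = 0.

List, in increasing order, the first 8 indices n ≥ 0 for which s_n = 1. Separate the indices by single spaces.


n=0: ⌈8/153⌉−⌈0/153⌉ = 1−0 = 1  ← one
n=1: ⌈16/153⌉−⌈8/153⌉ = 1−1 = 0
n=2: ⌈24/153⌉−⌈16/153⌉ = 1−1 = 0
  …
n=19: ⌈160/153⌉−⌈152/153⌉ = 2−1 = 1  ← one
n=20: ⌈168/153⌉−⌈160/153⌉ = 2−2 = 0
n=21: ⌈176/153⌉−⌈168/153⌉ = 2−2 = 0
  …
n=38: ⌈312/153⌉−⌈304/153⌉ = 3−2 = 1  ← one
n=39: ⌈320/153⌉−⌈312/153⌉ = 3−3 = 0
n=40: ⌈328/153⌉−⌈320/153⌉ = 3−3 = 0
  …
n=57: ⌈464/153⌉−⌈456/153⌉ = 4−3 = 1  ← one
n=58: ⌈472/153⌉−⌈464/153⌉ = 4−4 = 0
n=59: ⌈480/153⌉−⌈472/153⌉ = 4−4 = 0
  …
n=76: ⌈616/153⌉−⌈608/153⌉ = 5−4 = 1  ← one
n=77: ⌈624/153⌉−⌈616/153⌉ = 5−5 = 0
n=78: ⌈632/153⌉−⌈624/153⌉ = 5−5 = 0
  …
n=95: ⌈768/153⌉−⌈760/153⌉ = 6−5 = 1  ← one
n=96: ⌈776/153⌉−⌈768/153⌉ = 6−6 = 0
n=97: ⌈784/153⌉−⌈776/153⌉ = 6−6 = 0
  …
n=114: ⌈920/153⌉−⌈912/153⌉ = 7−6 = 1  ← one
n=115: ⌈928/153⌉−⌈920/153⌉ = 7−7 = 0
n=116: ⌈936/153⌉−⌈928/153⌉ = 7−7 = 0
  …
n=133: ⌈1072/153⌉−⌈1064/153⌉ = 8−7 = 1  ← one
positions of the first 8 ones: 0 19 38 57 76 95 114 133

0 19 38 57 76 95 114 133


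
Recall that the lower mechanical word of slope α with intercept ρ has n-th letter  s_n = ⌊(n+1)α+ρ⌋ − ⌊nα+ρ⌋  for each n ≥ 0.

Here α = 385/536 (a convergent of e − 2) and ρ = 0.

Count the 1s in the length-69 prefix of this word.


#1s = Σ_{n=0}^{68} s_n = Σ_{n=0}^{68} (⌊(n+1)α+ρ⌋ − ⌊nα+ρ⌋)
the sum telescopes: every ⌊nα+ρ⌋ with 0 < n < 69 appears once with + and once with −, leaving ⌊69α+ρ⌋ − ⌊0·α+ρ⌋
69α + ρ = (69·385) / 536 = 26565/536
ρ = 0/536
⌊26565/536⌋ = 49,  ⌊0/536⌋ = 0
#1s = 49 − 0 = 49

49


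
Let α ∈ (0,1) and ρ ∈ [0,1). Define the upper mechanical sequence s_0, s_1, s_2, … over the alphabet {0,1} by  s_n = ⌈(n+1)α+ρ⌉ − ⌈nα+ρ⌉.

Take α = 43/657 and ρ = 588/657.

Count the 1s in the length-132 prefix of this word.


9

#1s = Σ_{n=0}^{131} s_n = Σ_{n=0}^{131} (⌈(n+1)α+ρ⌉ − ⌈nα+ρ⌉)
the sum telescopes: every ⌈nα+ρ⌉ with 0 < n < 132 appears once with + and once with −, leaving ⌈132α+ρ⌉ − ⌈0·α+ρ⌉
132α + ρ = (132·43 + 588) / 657 = 6264/657
ρ = 588/657
⌈6264/657⌉ = 10,  ⌈588/657⌉ = 1
#1s = 10 − 1 = 9


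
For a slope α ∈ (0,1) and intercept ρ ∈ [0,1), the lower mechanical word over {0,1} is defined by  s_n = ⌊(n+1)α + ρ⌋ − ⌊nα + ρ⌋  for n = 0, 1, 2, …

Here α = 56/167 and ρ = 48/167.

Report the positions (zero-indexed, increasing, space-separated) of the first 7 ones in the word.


2 5 8 11 14 17 20

n=0: ⌊104/167⌋−⌊48/167⌋ = 0−0 = 0
n=1: ⌊160/167⌋−⌊104/167⌋ = 0−0 = 0
n=2: ⌊216/167⌋−⌊160/167⌋ = 1−0 = 1  ← one
n=3: ⌊272/167⌋−⌊216/167⌋ = 1−1 = 0
n=4: ⌊328/167⌋−⌊272/167⌋ = 1−1 = 0
n=5: ⌊384/167⌋−⌊328/167⌋ = 2−1 = 1  ← one
n=6: ⌊440/167⌋−⌊384/167⌋ = 2−2 = 0
n=7: ⌊496/167⌋−⌊440/167⌋ = 2−2 = 0
n=8: ⌊552/167⌋−⌊496/167⌋ = 3−2 = 1  ← one
n=9: ⌊608/167⌋−⌊552/167⌋ = 3−3 = 0
n=10: ⌊664/167⌋−⌊608/167⌋ = 3−3 = 0
n=11: ⌊720/167⌋−⌊664/167⌋ = 4−3 = 1  ← one
n=12: ⌊776/167⌋−⌊720/167⌋ = 4−4 = 0
n=13: ⌊832/167⌋−⌊776/167⌋ = 4−4 = 0
n=14: ⌊888/167⌋−⌊832/167⌋ = 5−4 = 1  ← one
n=15: ⌊944/167⌋−⌊888/167⌋ = 5−5 = 0
n=16: ⌊1000/167⌋−⌊944/167⌋ = 5−5 = 0
n=17: ⌊1056/167⌋−⌊1000/167⌋ = 6−5 = 1  ← one
n=18: ⌊1112/167⌋−⌊1056/167⌋ = 6−6 = 0
n=19: ⌊1168/167⌋−⌊1112/167⌋ = 6−6 = 0
n=20: ⌊1224/167⌋−⌊1168/167⌋ = 7−6 = 1  ← one
positions of the first 7 ones: 2 5 8 11 14 17 20


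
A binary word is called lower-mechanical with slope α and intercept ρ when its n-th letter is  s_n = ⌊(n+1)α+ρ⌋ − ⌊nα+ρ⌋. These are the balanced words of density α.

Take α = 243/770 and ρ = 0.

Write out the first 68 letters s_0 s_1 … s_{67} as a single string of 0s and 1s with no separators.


00010010010010010001001001001001001000100100100100100100010010010010

n=0: ⌊(1·243)/770⌋ − ⌊(0·243)/770⌋ = ⌊243/770⌋ − ⌊0/770⌋ = 0 − 0 = 0
n=1: ⌊(2·243)/770⌋ − ⌊(1·243)/770⌋ = ⌊486/770⌋ − ⌊243/770⌋ = 0 − 0 = 0
n=2: ⌊(3·243)/770⌋ − ⌊(2·243)/770⌋ = ⌊729/770⌋ − ⌊486/770⌋ = 0 − 0 = 0
n=3: ⌊(4·243)/770⌋ − ⌊(3·243)/770⌋ = ⌊972/770⌋ − ⌊729/770⌋ = 1 − 0 = 1
n=4: ⌊(5·243)/770⌋ − ⌊(4·243)/770⌋ = ⌊1215/770⌋ − ⌊972/770⌋ = 1 − 1 = 0
n=5: ⌊(6·243)/770⌋ − ⌊(5·243)/770⌋ = ⌊1458/770⌋ − ⌊1215/770⌋ = 1 − 1 = 0
n=6: ⌊(7·243)/770⌋ − ⌊(6·243)/770⌋ = ⌊1701/770⌋ − ⌊1458/770⌋ = 2 − 1 = 1
n=7: ⌊(8·243)/770⌋ − ⌊(7·243)/770⌋ = ⌊1944/770⌋ − ⌊1701/770⌋ = 2 − 2 = 0
n=8: ⌊(9·243)/770⌋ − ⌊(8·243)/770⌋ = ⌊2187/770⌋ − ⌊1944/770⌋ = 2 − 2 = 0
n=9: ⌊(10·243)/770⌋ − ⌊(9·243)/770⌋ = ⌊2430/770⌋ − ⌊2187/770⌋ = 3 − 2 = 1
n=10: ⌊(11·243)/770⌋ − ⌊(10·243)/770⌋ = ⌊2673/770⌋ − ⌊2430/770⌋ = 3 − 3 = 0
n=11: ⌊(12·243)/770⌋ − ⌊(11·243)/770⌋ = ⌊2916/770⌋ − ⌊2673/770⌋ = 3 − 3 = 0
n=12: ⌊(13·243)/770⌋ − ⌊(12·243)/770⌋ = ⌊3159/770⌋ − ⌊2916/770⌋ = 4 − 3 = 1
n=13: ⌊(14·243)/770⌋ − ⌊(13·243)/770⌋ = ⌊3402/770⌋ − ⌊3159/770⌋ = 4 − 4 = 0
n=14: ⌊(15·243)/770⌋ − ⌊(14·243)/770⌋ = ⌊3645/770⌋ − ⌊3402/770⌋ = 4 − 4 = 0
n=15: ⌊(16·243)/770⌋ − ⌊(15·243)/770⌋ = ⌊3888/770⌋ − ⌊3645/770⌋ = 5 − 4 = 1
n=16: ⌊(17·243)/770⌋ − ⌊(16·243)/770⌋ = ⌊4131/770⌋ − ⌊3888/770⌋ = 5 − 5 = 0
n=17: ⌊(18·243)/770⌋ − ⌊(17·243)/770⌋ = ⌊4374/770⌋ − ⌊4131/770⌋ = 5 − 5 = 0
n=18: ⌊(19·243)/770⌋ − ⌊(18·243)/770⌋ = ⌊4617/770⌋ − ⌊4374/770⌋ = 5 − 5 = 0
n=19: ⌊(20·243)/770⌋ − ⌊(19·243)/770⌋ = ⌊4860/770⌋ − ⌊4617/770⌋ = 6 − 5 = 1
n=20: ⌊(21·243)/770⌋ − ⌊(20·243)/770⌋ = ⌊5103/770⌋ − ⌊4860/770⌋ = 6 − 6 = 0
n=21: ⌊(22·243)/770⌋ − ⌊(21·243)/770⌋ = ⌊5346/770⌋ − ⌊5103/770⌋ = 6 − 6 = 0
n=22: ⌊(23·243)/770⌋ − ⌊(22·243)/770⌋ = ⌊5589/770⌋ − ⌊5346/770⌋ = 7 − 6 = 1
n=23: ⌊(24·243)/770⌋ − ⌊(23·243)/770⌋ = ⌊5832/770⌋ − ⌊5589/770⌋ = 7 − 7 = 0
n=24: ⌊(25·243)/770⌋ − ⌊(24·243)/770⌋ = ⌊6075/770⌋ − ⌊5832/770⌋ = 7 − 7 = 0
n=25: ⌊(26·243)/770⌋ − ⌊(25·243)/770⌋ = ⌊6318/770⌋ − ⌊6075/770⌋ = 8 − 7 = 1
n=26: ⌊(27·243)/770⌋ − ⌊(26·243)/770⌋ = ⌊6561/770⌋ − ⌊6318/770⌋ = 8 − 8 = 0
n=27: ⌊(28·243)/770⌋ − ⌊(27·243)/770⌋ = ⌊6804/770⌋ − ⌊6561/770⌋ = 8 − 8 = 0
n=28: ⌊(29·243)/770⌋ − ⌊(28·243)/770⌋ = ⌊7047/770⌋ − ⌊6804/770⌋ = 9 − 8 = 1
n=29: ⌊(30·243)/770⌋ − ⌊(29·243)/770⌋ = ⌊7290/770⌋ − ⌊7047/770⌋ = 9 − 9 = 0
n=30: ⌊(31·243)/770⌋ − ⌊(30·243)/770⌋ = ⌊7533/770⌋ − ⌊7290/770⌋ = 9 − 9 = 0
n=31: ⌊(32·243)/770⌋ − ⌊(31·243)/770⌋ = ⌊7776/770⌋ − ⌊7533/770⌋ = 10 − 9 = 1
n=32: ⌊(33·243)/770⌋ − ⌊(32·243)/770⌋ = ⌊8019/770⌋ − ⌊7776/770⌋ = 10 − 10 = 0
n=33: ⌊(34·243)/770⌋ − ⌊(33·243)/770⌋ = ⌊8262/770⌋ − ⌊8019/770⌋ = 10 − 10 = 0
n=34: ⌊(35·243)/770⌋ − ⌊(34·243)/770⌋ = ⌊8505/770⌋ − ⌊8262/770⌋ = 11 − 10 = 1
n=35: ⌊(36·243)/770⌋ − ⌊(35·243)/770⌋ = ⌊8748/770⌋ − ⌊8505/770⌋ = 11 − 11 = 0
n=36: ⌊(37·243)/770⌋ − ⌊(36·243)/770⌋ = ⌊8991/770⌋ − ⌊8748/770⌋ = 11 − 11 = 0
n=37: ⌊(38·243)/770⌋ − ⌊(37·243)/770⌋ = ⌊9234/770⌋ − ⌊8991/770⌋ = 11 − 11 = 0
n=38: ⌊(39·243)/770⌋ − ⌊(38·243)/770⌋ = ⌊9477/770⌋ − ⌊9234/770⌋ = 12 − 11 = 1
n=39: ⌊(40·243)/770⌋ − ⌊(39·243)/770⌋ = ⌊9720/770⌋ − ⌊9477/770⌋ = 12 − 12 = 0
n=40: ⌊(41·243)/770⌋ − ⌊(40·243)/770⌋ = ⌊9963/770⌋ − ⌊9720/770⌋ = 12 − 12 = 0
n=41: ⌊(42·243)/770⌋ − ⌊(41·243)/770⌋ = ⌊10206/770⌋ − ⌊9963/770⌋ = 13 − 12 = 1
n=42: ⌊(43·243)/770⌋ − ⌊(42·243)/770⌋ = ⌊10449/770⌋ − ⌊10206/770⌋ = 13 − 13 = 0
n=43: ⌊(44·243)/770⌋ − ⌊(43·243)/770⌋ = ⌊10692/770⌋ − ⌊10449/770⌋ = 13 − 13 = 0
n=44: ⌊(45·243)/770⌋ − ⌊(44·243)/770⌋ = ⌊10935/770⌋ − ⌊10692/770⌋ = 14 − 13 = 1
n=45: ⌊(46·243)/770⌋ − ⌊(45·243)/770⌋ = ⌊11178/770⌋ − ⌊10935/770⌋ = 14 − 14 = 0
n=46: ⌊(47·243)/770⌋ − ⌊(46·243)/770⌋ = ⌊11421/770⌋ − ⌊11178/770⌋ = 14 − 14 = 0
n=47: ⌊(48·243)/770⌋ − ⌊(47·243)/770⌋ = ⌊11664/770⌋ − ⌊11421/770⌋ = 15 − 14 = 1
n=48: ⌊(49·243)/770⌋ − ⌊(48·243)/770⌋ = ⌊11907/770⌋ − ⌊11664/770⌋ = 15 − 15 = 0
n=49: ⌊(50·243)/770⌋ − ⌊(49·243)/770⌋ = ⌊12150/770⌋ − ⌊11907/770⌋ = 15 − 15 = 0
n=50: ⌊(51·243)/770⌋ − ⌊(50·243)/770⌋ = ⌊12393/770⌋ − ⌊12150/770⌋ = 16 − 15 = 1
n=51: ⌊(52·243)/770⌋ − ⌊(51·243)/770⌋ = ⌊12636/770⌋ − ⌊12393/770⌋ = 16 − 16 = 0
n=52: ⌊(53·243)/770⌋ − ⌊(52·243)/770⌋ = ⌊12879/770⌋ − ⌊12636/770⌋ = 16 − 16 = 0
n=53: ⌊(54·243)/770⌋ − ⌊(53·243)/770⌋ = ⌊13122/770⌋ − ⌊12879/770⌋ = 17 − 16 = 1
n=54: ⌊(55·243)/770⌋ − ⌊(54·243)/770⌋ = ⌊13365/770⌋ − ⌊13122/770⌋ = 17 − 17 = 0
n=55: ⌊(56·243)/770⌋ − ⌊(55·243)/770⌋ = ⌊13608/770⌋ − ⌊13365/770⌋ = 17 − 17 = 0
n=56: ⌊(57·243)/770⌋ − ⌊(56·243)/770⌋ = ⌊13851/770⌋ − ⌊13608/770⌋ = 17 − 17 = 0
n=57: ⌊(58·243)/770⌋ − ⌊(57·243)/770⌋ = ⌊14094/770⌋ − ⌊13851/770⌋ = 18 − 17 = 1
n=58: ⌊(59·243)/770⌋ − ⌊(58·243)/770⌋ = ⌊14337/770⌋ − ⌊14094/770⌋ = 18 − 18 = 0
n=59: ⌊(60·243)/770⌋ − ⌊(59·243)/770⌋ = ⌊14580/770⌋ − ⌊14337/770⌋ = 18 − 18 = 0
n=60: ⌊(61·243)/770⌋ − ⌊(60·243)/770⌋ = ⌊14823/770⌋ − ⌊14580/770⌋ = 19 − 18 = 1
n=61: ⌊(62·243)/770⌋ − ⌊(61·243)/770⌋ = ⌊15066/770⌋ − ⌊14823/770⌋ = 19 − 19 = 0
n=62: ⌊(63·243)/770⌋ − ⌊(62·243)/770⌋ = ⌊15309/770⌋ − ⌊15066/770⌋ = 19 − 19 = 0
n=63: ⌊(64·243)/770⌋ − ⌊(63·243)/770⌋ = ⌊15552/770⌋ − ⌊15309/770⌋ = 20 − 19 = 1
n=64: ⌊(65·243)/770⌋ − ⌊(64·243)/770⌋ = ⌊15795/770⌋ − ⌊15552/770⌋ = 20 − 20 = 0
n=65: ⌊(66·243)/770⌋ − ⌊(65·243)/770⌋ = ⌊16038/770⌋ − ⌊15795/770⌋ = 20 − 20 = 0
n=66: ⌊(67·243)/770⌋ − ⌊(66·243)/770⌋ = ⌊16281/770⌋ − ⌊16038/770⌋ = 21 − 20 = 1
n=67: ⌊(68·243)/770⌋ − ⌊(67·243)/770⌋ = ⌊16524/770⌋ − ⌊16281/770⌋ = 21 − 21 = 0


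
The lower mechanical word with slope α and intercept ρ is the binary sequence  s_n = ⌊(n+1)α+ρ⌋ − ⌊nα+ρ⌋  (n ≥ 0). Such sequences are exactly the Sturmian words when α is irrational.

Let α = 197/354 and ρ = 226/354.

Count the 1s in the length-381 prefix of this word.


#1s = Σ_{n=0}^{380} s_n = Σ_{n=0}^{380} (⌊(n+1)α+ρ⌋ − ⌊nα+ρ⌋)
the sum telescopes: every ⌊nα+ρ⌋ with 0 < n < 381 appears once with + and once with −, leaving ⌊381α+ρ⌋ − ⌊0·α+ρ⌋
381α + ρ = (381·197 + 226) / 354 = 75283/354
ρ = 226/354
⌊75283/354⌋ = 212,  ⌊226/354⌋ = 0
#1s = 212 − 0 = 212

212


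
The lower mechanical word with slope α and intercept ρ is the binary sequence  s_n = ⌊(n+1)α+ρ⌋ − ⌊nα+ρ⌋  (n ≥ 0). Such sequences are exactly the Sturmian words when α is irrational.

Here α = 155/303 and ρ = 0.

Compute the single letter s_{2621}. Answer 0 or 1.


1

(n+1)α + ρ = (2622·155) / 303 = 406410/303
nα + ρ     = (2621·155) / 303 = 406255/303
⌊406410/303⌋ = 1341,  ⌊406255/303⌋ = 1340
s_{2621} = 1341 − 1340 = 1


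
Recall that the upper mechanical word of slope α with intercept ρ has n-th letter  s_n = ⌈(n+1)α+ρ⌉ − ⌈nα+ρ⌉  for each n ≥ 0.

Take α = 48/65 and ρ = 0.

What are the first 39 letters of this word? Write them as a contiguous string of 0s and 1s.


111011101110111011101101110111011101110

n=0: ⌈(1·48)/65⌉ − ⌈(0·48)/65⌉ = ⌈48/65⌉ − ⌈0/65⌉ = 1 − 0 = 1
n=1: ⌈(2·48)/65⌉ − ⌈(1·48)/65⌉ = ⌈96/65⌉ − ⌈48/65⌉ = 2 − 1 = 1
n=2: ⌈(3·48)/65⌉ − ⌈(2·48)/65⌉ = ⌈144/65⌉ − ⌈96/65⌉ = 3 − 2 = 1
n=3: ⌈(4·48)/65⌉ − ⌈(3·48)/65⌉ = ⌈192/65⌉ − ⌈144/65⌉ = 3 − 3 = 0
n=4: ⌈(5·48)/65⌉ − ⌈(4·48)/65⌉ = ⌈240/65⌉ − ⌈192/65⌉ = 4 − 3 = 1
n=5: ⌈(6·48)/65⌉ − ⌈(5·48)/65⌉ = ⌈288/65⌉ − ⌈240/65⌉ = 5 − 4 = 1
n=6: ⌈(7·48)/65⌉ − ⌈(6·48)/65⌉ = ⌈336/65⌉ − ⌈288/65⌉ = 6 − 5 = 1
n=7: ⌈(8·48)/65⌉ − ⌈(7·48)/65⌉ = ⌈384/65⌉ − ⌈336/65⌉ = 6 − 6 = 0
n=8: ⌈(9·48)/65⌉ − ⌈(8·48)/65⌉ = ⌈432/65⌉ − ⌈384/65⌉ = 7 − 6 = 1
n=9: ⌈(10·48)/65⌉ − ⌈(9·48)/65⌉ = ⌈480/65⌉ − ⌈432/65⌉ = 8 − 7 = 1
n=10: ⌈(11·48)/65⌉ − ⌈(10·48)/65⌉ = ⌈528/65⌉ − ⌈480/65⌉ = 9 − 8 = 1
n=11: ⌈(12·48)/65⌉ − ⌈(11·48)/65⌉ = ⌈576/65⌉ − ⌈528/65⌉ = 9 − 9 = 0
n=12: ⌈(13·48)/65⌉ − ⌈(12·48)/65⌉ = ⌈624/65⌉ − ⌈576/65⌉ = 10 − 9 = 1
n=13: ⌈(14·48)/65⌉ − ⌈(13·48)/65⌉ = ⌈672/65⌉ − ⌈624/65⌉ = 11 − 10 = 1
n=14: ⌈(15·48)/65⌉ − ⌈(14·48)/65⌉ = ⌈720/65⌉ − ⌈672/65⌉ = 12 − 11 = 1
n=15: ⌈(16·48)/65⌉ − ⌈(15·48)/65⌉ = ⌈768/65⌉ − ⌈720/65⌉ = 12 − 12 = 0
n=16: ⌈(17·48)/65⌉ − ⌈(16·48)/65⌉ = ⌈816/65⌉ − ⌈768/65⌉ = 13 − 12 = 1
n=17: ⌈(18·48)/65⌉ − ⌈(17·48)/65⌉ = ⌈864/65⌉ − ⌈816/65⌉ = 14 − 13 = 1
n=18: ⌈(19·48)/65⌉ − ⌈(18·48)/65⌉ = ⌈912/65⌉ − ⌈864/65⌉ = 15 − 14 = 1
n=19: ⌈(20·48)/65⌉ − ⌈(19·48)/65⌉ = ⌈960/65⌉ − ⌈912/65⌉ = 15 − 15 = 0
n=20: ⌈(21·48)/65⌉ − ⌈(20·48)/65⌉ = ⌈1008/65⌉ − ⌈960/65⌉ = 16 − 15 = 1
n=21: ⌈(22·48)/65⌉ − ⌈(21·48)/65⌉ = ⌈1056/65⌉ − ⌈1008/65⌉ = 17 − 16 = 1
n=22: ⌈(23·48)/65⌉ − ⌈(22·48)/65⌉ = ⌈1104/65⌉ − ⌈1056/65⌉ = 17 − 17 = 0
n=23: ⌈(24·48)/65⌉ − ⌈(23·48)/65⌉ = ⌈1152/65⌉ − ⌈1104/65⌉ = 18 − 17 = 1
n=24: ⌈(25·48)/65⌉ − ⌈(24·48)/65⌉ = ⌈1200/65⌉ − ⌈1152/65⌉ = 19 − 18 = 1
n=25: ⌈(26·48)/65⌉ − ⌈(25·48)/65⌉ = ⌈1248/65⌉ − ⌈1200/65⌉ = 20 − 19 = 1
n=26: ⌈(27·48)/65⌉ − ⌈(26·48)/65⌉ = ⌈1296/65⌉ − ⌈1248/65⌉ = 20 − 20 = 0
n=27: ⌈(28·48)/65⌉ − ⌈(27·48)/65⌉ = ⌈1344/65⌉ − ⌈1296/65⌉ = 21 − 20 = 1
n=28: ⌈(29·48)/65⌉ − ⌈(28·48)/65⌉ = ⌈1392/65⌉ − ⌈1344/65⌉ = 22 − 21 = 1
n=29: ⌈(30·48)/65⌉ − ⌈(29·48)/65⌉ = ⌈1440/65⌉ − ⌈1392/65⌉ = 23 − 22 = 1
n=30: ⌈(31·48)/65⌉ − ⌈(30·48)/65⌉ = ⌈1488/65⌉ − ⌈1440/65⌉ = 23 − 23 = 0
n=31: ⌈(32·48)/65⌉ − ⌈(31·48)/65⌉ = ⌈1536/65⌉ − ⌈1488/65⌉ = 24 − 23 = 1
n=32: ⌈(33·48)/65⌉ − ⌈(32·48)/65⌉ = ⌈1584/65⌉ − ⌈1536/65⌉ = 25 − 24 = 1
n=33: ⌈(34·48)/65⌉ − ⌈(33·48)/65⌉ = ⌈1632/65⌉ − ⌈1584/65⌉ = 26 − 25 = 1
n=34: ⌈(35·48)/65⌉ − ⌈(34·48)/65⌉ = ⌈1680/65⌉ − ⌈1632/65⌉ = 26 − 26 = 0
n=35: ⌈(36·48)/65⌉ − ⌈(35·48)/65⌉ = ⌈1728/65⌉ − ⌈1680/65⌉ = 27 − 26 = 1
n=36: ⌈(37·48)/65⌉ − ⌈(36·48)/65⌉ = ⌈1776/65⌉ − ⌈1728/65⌉ = 28 − 27 = 1
n=37: ⌈(38·48)/65⌉ − ⌈(37·48)/65⌉ = ⌈1824/65⌉ − ⌈1776/65⌉ = 29 − 28 = 1
n=38: ⌈(39·48)/65⌉ − ⌈(38·48)/65⌉ = ⌈1872/65⌉ − ⌈1824/65⌉ = 29 − 29 = 0


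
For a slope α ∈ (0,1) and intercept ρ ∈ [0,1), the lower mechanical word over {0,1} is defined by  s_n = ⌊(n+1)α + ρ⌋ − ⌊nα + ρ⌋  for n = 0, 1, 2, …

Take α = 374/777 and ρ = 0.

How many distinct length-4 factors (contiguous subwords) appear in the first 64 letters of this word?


t_n = ⌊(n·374)/777⌋ for n = 0 … 64:
  n=0…9: ⌊0/777⌋=0 ⌊374/777⌋=0 ⌊748/777⌋=0 ⌊1122/777⌋=1 ⌊1496/777⌋=1 ⌊1870/777⌋=2 ⌊2244/777⌋=2 ⌊2618/777⌋=3 ⌊2992/777⌋=3 ⌊3366/777⌋=4
  n=10…19: ⌊3740/777⌋=4 ⌊4114/777⌋=5 ⌊4488/777⌋=5 ⌊4862/777⌋=6 ⌊5236/777⌋=6 ⌊5610/777⌋=7 ⌊5984/777⌋=7 ⌊6358/777⌋=8 ⌊6732/777⌋=8 ⌊7106/777⌋=9
  n=20…29: ⌊7480/777⌋=9 ⌊7854/777⌋=10 ⌊8228/777⌋=10 ⌊8602/777⌋=11 ⌊8976/777⌋=11 ⌊9350/777⌋=12 ⌊9724/777⌋=12 ⌊10098/777⌋=12 ⌊10472/777⌋=13 ⌊10846/777⌋=13
  n=30…39: ⌊11220/777⌋=14 ⌊11594/777⌋=14 ⌊11968/777⌋=15 ⌊12342/777⌋=15 ⌊12716/777⌋=16 ⌊13090/777⌋=16 ⌊13464/777⌋=17 ⌊13838/777⌋=17 ⌊14212/777⌋=18 ⌊14586/777⌋=18
  n=40…49: ⌊14960/777⌋=19 ⌊15334/777⌋=19 ⌊15708/777⌋=20 ⌊16082/777⌋=20 ⌊16456/777⌋=21 ⌊16830/777⌋=21 ⌊17204/777⌋=22 ⌊17578/777⌋=22 ⌊17952/777⌋=23 ⌊18326/777⌋=23
  n=50…59: ⌊18700/777⌋=24 ⌊19074/777⌋=24 ⌊19448/777⌋=25 ⌊19822/777⌋=25 ⌊20196/777⌋=25 ⌊20570/777⌋=26 ⌊20944/777⌋=26 ⌊21318/777⌋=27 ⌊21692/777⌋=27 ⌊22066/777⌋=28
  n=60…64: ⌊22440/777⌋=28 ⌊22814/777⌋=29 ⌊23188/777⌋=29 ⌊23562/777⌋=30 ⌊23936/777⌋=30
s_n = t_(n+1) − t_n for n = 0 … 63 gives
prefix = 0010101010101010101010101001010101010101010101010101001010101010
slide a length-4 window over [0..3] … [60..63] (61 windows); first occurrence of each distinct factor:
  [  0..  3] 0010
  [  1..  4] 0101
  [  2..  5] 1010
  [ 23.. 26] 0100
  [ 24.. 27] 1001
  (the other 56 windows repeat one of these)
distinct factors: {0010, 0100, 0101, 1001, 1010}
count = 5  (Sturmian bound for length 4 is 5)

5


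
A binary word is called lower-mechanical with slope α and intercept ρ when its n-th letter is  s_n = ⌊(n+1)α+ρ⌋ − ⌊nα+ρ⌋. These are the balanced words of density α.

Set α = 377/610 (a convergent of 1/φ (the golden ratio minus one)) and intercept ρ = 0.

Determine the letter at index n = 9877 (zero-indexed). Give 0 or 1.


0

(n+1)α + ρ = (9878·377) / 610 = 3724006/610
nα + ρ     = (9877·377) / 610 = 3723629/610
⌊3724006/610⌋ = 6104,  ⌊3723629/610⌋ = 6104
s_{9877} = 6104 − 6104 = 0


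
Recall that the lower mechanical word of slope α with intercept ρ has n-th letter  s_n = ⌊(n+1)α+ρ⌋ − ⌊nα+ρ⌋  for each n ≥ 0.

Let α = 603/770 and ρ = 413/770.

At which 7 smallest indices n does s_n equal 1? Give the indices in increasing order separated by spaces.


n=0: ⌊1016/770⌋−⌊413/770⌋ = 1−0 = 1  ← one
n=1: ⌊1619/770⌋−⌊1016/770⌋ = 2−1 = 1  ← one
n=2: ⌊2222/770⌋−⌊1619/770⌋ = 2−2 = 0
n=3: ⌊2825/770⌋−⌊2222/770⌋ = 3−2 = 1  ← one
n=4: ⌊3428/770⌋−⌊2825/770⌋ = 4−3 = 1  ← one
n=5: ⌊4031/770⌋−⌊3428/770⌋ = 5−4 = 1  ← one
n=6: ⌊4634/770⌋−⌊4031/770⌋ = 6−5 = 1  ← one
n=7: ⌊5237/770⌋−⌊4634/770⌋ = 6−6 = 0
n=8: ⌊5840/770⌋−⌊5237/770⌋ = 7−6 = 1  ← one
positions of the first 7 ones: 0 1 3 4 5 6 8

0 1 3 4 5 6 8


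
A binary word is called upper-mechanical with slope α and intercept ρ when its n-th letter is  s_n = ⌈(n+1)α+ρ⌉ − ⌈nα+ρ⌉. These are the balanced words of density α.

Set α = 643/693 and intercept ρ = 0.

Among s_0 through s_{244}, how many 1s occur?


228

#1s = Σ_{n=0}^{244} s_n = Σ_{n=0}^{244} (⌈(n+1)α+ρ⌉ − ⌈nα+ρ⌉)
the sum telescopes: every ⌈nα+ρ⌉ with 0 < n < 245 appears once with + and once with −, leaving ⌈245α+ρ⌉ − ⌈0·α+ρ⌉
245α + ρ = (245·643) / 693 = 157535/693
ρ = 0/693
⌈157535/693⌉ = 228,  ⌈0/693⌉ = 0
#1s = 228 − 0 = 228


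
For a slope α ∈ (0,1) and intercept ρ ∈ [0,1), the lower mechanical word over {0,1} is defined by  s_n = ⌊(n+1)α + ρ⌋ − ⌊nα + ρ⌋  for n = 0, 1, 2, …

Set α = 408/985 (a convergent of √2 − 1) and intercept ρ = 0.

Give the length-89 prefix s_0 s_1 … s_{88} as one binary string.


00101001010010101001010010101001010010100101010010100101010010100101001010100101001010100

n=0: ⌊(1·408)/985⌋ − ⌊(0·408)/985⌋ = ⌊408/985⌋ − ⌊0/985⌋ = 0 − 0 = 0
n=1: ⌊(2·408)/985⌋ − ⌊(1·408)/985⌋ = ⌊816/985⌋ − ⌊408/985⌋ = 0 − 0 = 0
n=2: ⌊(3·408)/985⌋ − ⌊(2·408)/985⌋ = ⌊1224/985⌋ − ⌊816/985⌋ = 1 − 0 = 1
n=3: ⌊(4·408)/985⌋ − ⌊(3·408)/985⌋ = ⌊1632/985⌋ − ⌊1224/985⌋ = 1 − 1 = 0
n=4: ⌊(5·408)/985⌋ − ⌊(4·408)/985⌋ = ⌊2040/985⌋ − ⌊1632/985⌋ = 2 − 1 = 1
n=5: ⌊(6·408)/985⌋ − ⌊(5·408)/985⌋ = ⌊2448/985⌋ − ⌊2040/985⌋ = 2 − 2 = 0
n=6: ⌊(7·408)/985⌋ − ⌊(6·408)/985⌋ = ⌊2856/985⌋ − ⌊2448/985⌋ = 2 − 2 = 0
n=7: ⌊(8·408)/985⌋ − ⌊(7·408)/985⌋ = ⌊3264/985⌋ − ⌊2856/985⌋ = 3 − 2 = 1
n=8: ⌊(9·408)/985⌋ − ⌊(8·408)/985⌋ = ⌊3672/985⌋ − ⌊3264/985⌋ = 3 − 3 = 0
n=9: ⌊(10·408)/985⌋ − ⌊(9·408)/985⌋ = ⌊4080/985⌋ − ⌊3672/985⌋ = 4 − 3 = 1
n=10: ⌊(11·408)/985⌋ − ⌊(10·408)/985⌋ = ⌊4488/985⌋ − ⌊4080/985⌋ = 4 − 4 = 0
n=11: ⌊(12·408)/985⌋ − ⌊(11·408)/985⌋ = ⌊4896/985⌋ − ⌊4488/985⌋ = 4 − 4 = 0
n=12: ⌊(13·408)/985⌋ − ⌊(12·408)/985⌋ = ⌊5304/985⌋ − ⌊4896/985⌋ = 5 − 4 = 1
n=13: ⌊(14·408)/985⌋ − ⌊(13·408)/985⌋ = ⌊5712/985⌋ − ⌊5304/985⌋ = 5 − 5 = 0
n=14: ⌊(15·408)/985⌋ − ⌊(14·408)/985⌋ = ⌊6120/985⌋ − ⌊5712/985⌋ = 6 − 5 = 1
n=15: ⌊(16·408)/985⌋ − ⌊(15·408)/985⌋ = ⌊6528/985⌋ − ⌊6120/985⌋ = 6 − 6 = 0
n=16: ⌊(17·408)/985⌋ − ⌊(16·408)/985⌋ = ⌊6936/985⌋ − ⌊6528/985⌋ = 7 − 6 = 1
n=17: ⌊(18·408)/985⌋ − ⌊(17·408)/985⌋ = ⌊7344/985⌋ − ⌊6936/985⌋ = 7 − 7 = 0
n=18: ⌊(19·408)/985⌋ − ⌊(18·408)/985⌋ = ⌊7752/985⌋ − ⌊7344/985⌋ = 7 − 7 = 0
n=19: ⌊(20·408)/985⌋ − ⌊(19·408)/985⌋ = ⌊8160/985⌋ − ⌊7752/985⌋ = 8 − 7 = 1
n=20: ⌊(21·408)/985⌋ − ⌊(20·408)/985⌋ = ⌊8568/985⌋ − ⌊8160/985⌋ = 8 − 8 = 0
n=21: ⌊(22·408)/985⌋ − ⌊(21·408)/985⌋ = ⌊8976/985⌋ − ⌊8568/985⌋ = 9 − 8 = 1
n=22: ⌊(23·408)/985⌋ − ⌊(22·408)/985⌋ = ⌊9384/985⌋ − ⌊8976/985⌋ = 9 − 9 = 0
n=23: ⌊(24·408)/985⌋ − ⌊(23·408)/985⌋ = ⌊9792/985⌋ − ⌊9384/985⌋ = 9 − 9 = 0
n=24: ⌊(25·408)/985⌋ − ⌊(24·408)/985⌋ = ⌊10200/985⌋ − ⌊9792/985⌋ = 10 − 9 = 1
n=25: ⌊(26·408)/985⌋ − ⌊(25·408)/985⌋ = ⌊10608/985⌋ − ⌊10200/985⌋ = 10 − 10 = 0
n=26: ⌊(27·408)/985⌋ − ⌊(26·408)/985⌋ = ⌊11016/985⌋ − ⌊10608/985⌋ = 11 − 10 = 1
n=27: ⌊(28·408)/985⌋ − ⌊(27·408)/985⌋ = ⌊11424/985⌋ − ⌊11016/985⌋ = 11 − 11 = 0
n=28: ⌊(29·408)/985⌋ − ⌊(28·408)/985⌋ = ⌊11832/985⌋ − ⌊11424/985⌋ = 12 − 11 = 1
n=29: ⌊(30·408)/985⌋ − ⌊(29·408)/985⌋ = ⌊12240/985⌋ − ⌊11832/985⌋ = 12 − 12 = 0
n=30: ⌊(31·408)/985⌋ − ⌊(30·408)/985⌋ = ⌊12648/985⌋ − ⌊12240/985⌋ = 12 − 12 = 0
n=31: ⌊(32·408)/985⌋ − ⌊(31·408)/985⌋ = ⌊13056/985⌋ − ⌊12648/985⌋ = 13 − 12 = 1
n=32: ⌊(33·408)/985⌋ − ⌊(32·408)/985⌋ = ⌊13464/985⌋ − ⌊13056/985⌋ = 13 − 13 = 0
n=33: ⌊(34·408)/985⌋ − ⌊(33·408)/985⌋ = ⌊13872/985⌋ − ⌊13464/985⌋ = 14 − 13 = 1
n=34: ⌊(35·408)/985⌋ − ⌊(34·408)/985⌋ = ⌊14280/985⌋ − ⌊13872/985⌋ = 14 − 14 = 0
n=35: ⌊(36·408)/985⌋ − ⌊(35·408)/985⌋ = ⌊14688/985⌋ − ⌊14280/985⌋ = 14 − 14 = 0
n=36: ⌊(37·408)/985⌋ − ⌊(36·408)/985⌋ = ⌊15096/985⌋ − ⌊14688/985⌋ = 15 − 14 = 1
n=37: ⌊(38·408)/985⌋ − ⌊(37·408)/985⌋ = ⌊15504/985⌋ − ⌊15096/985⌋ = 15 − 15 = 0
n=38: ⌊(39·408)/985⌋ − ⌊(38·408)/985⌋ = ⌊15912/985⌋ − ⌊15504/985⌋ = 16 − 15 = 1
n=39: ⌊(40·408)/985⌋ − ⌊(39·408)/985⌋ = ⌊16320/985⌋ − ⌊15912/985⌋ = 16 − 16 = 0
n=40: ⌊(41·408)/985⌋ − ⌊(40·408)/985⌋ = ⌊16728/985⌋ − ⌊16320/985⌋ = 16 − 16 = 0
n=41: ⌊(42·408)/985⌋ − ⌊(41·408)/985⌋ = ⌊17136/985⌋ − ⌊16728/985⌋ = 17 − 16 = 1
n=42: ⌊(43·408)/985⌋ − ⌊(42·408)/985⌋ = ⌊17544/985⌋ − ⌊17136/985⌋ = 17 − 17 = 0
n=43: ⌊(44·408)/985⌋ − ⌊(43·408)/985⌋ = ⌊17952/985⌋ − ⌊17544/985⌋ = 18 − 17 = 1
n=44: ⌊(45·408)/985⌋ − ⌊(44·408)/985⌋ = ⌊18360/985⌋ − ⌊17952/985⌋ = 18 − 18 = 0
n=45: ⌊(46·408)/985⌋ − ⌊(45·408)/985⌋ = ⌊18768/985⌋ − ⌊18360/985⌋ = 19 − 18 = 1
n=46: ⌊(47·408)/985⌋ − ⌊(46·408)/985⌋ = ⌊19176/985⌋ − ⌊18768/985⌋ = 19 − 19 = 0
n=47: ⌊(48·408)/985⌋ − ⌊(47·408)/985⌋ = ⌊19584/985⌋ − ⌊19176/985⌋ = 19 − 19 = 0
n=48: ⌊(49·408)/985⌋ − ⌊(48·408)/985⌋ = ⌊19992/985⌋ − ⌊19584/985⌋ = 20 − 19 = 1
n=49: ⌊(50·408)/985⌋ − ⌊(49·408)/985⌋ = ⌊20400/985⌋ − ⌊19992/985⌋ = 20 − 20 = 0
n=50: ⌊(51·408)/985⌋ − ⌊(50·408)/985⌋ = ⌊20808/985⌋ − ⌊20400/985⌋ = 21 − 20 = 1
n=51: ⌊(52·408)/985⌋ − ⌊(51·408)/985⌋ = ⌊21216/985⌋ − ⌊20808/985⌋ = 21 − 21 = 0
n=52: ⌊(53·408)/985⌋ − ⌊(52·408)/985⌋ = ⌊21624/985⌋ − ⌊21216/985⌋ = 21 − 21 = 0
n=53: ⌊(54·408)/985⌋ − ⌊(53·408)/985⌋ = ⌊22032/985⌋ − ⌊21624/985⌋ = 22 − 21 = 1
n=54: ⌊(55·408)/985⌋ − ⌊(54·408)/985⌋ = ⌊22440/985⌋ − ⌊22032/985⌋ = 22 − 22 = 0
n=55: ⌊(56·408)/985⌋ − ⌊(55·408)/985⌋ = ⌊22848/985⌋ − ⌊22440/985⌋ = 23 − 22 = 1
n=56: ⌊(57·408)/985⌋ − ⌊(56·408)/985⌋ = ⌊23256/985⌋ − ⌊22848/985⌋ = 23 − 23 = 0
n=57: ⌊(58·408)/985⌋ − ⌊(57·408)/985⌋ = ⌊23664/985⌋ − ⌊23256/985⌋ = 24 − 23 = 1
n=58: ⌊(59·408)/985⌋ − ⌊(58·408)/985⌋ = ⌊24072/985⌋ − ⌊23664/985⌋ = 24 − 24 = 0
n=59: ⌊(60·408)/985⌋ − ⌊(59·408)/985⌋ = ⌊24480/985⌋ − ⌊24072/985⌋ = 24 − 24 = 0
n=60: ⌊(61·408)/985⌋ − ⌊(60·408)/985⌋ = ⌊24888/985⌋ − ⌊24480/985⌋ = 25 − 24 = 1
n=61: ⌊(62·408)/985⌋ − ⌊(61·408)/985⌋ = ⌊25296/985⌋ − ⌊24888/985⌋ = 25 − 25 = 0
n=62: ⌊(63·408)/985⌋ − ⌊(62·408)/985⌋ = ⌊25704/985⌋ − ⌊25296/985⌋ = 26 − 25 = 1
n=63: ⌊(64·408)/985⌋ − ⌊(63·408)/985⌋ = ⌊26112/985⌋ − ⌊25704/985⌋ = 26 − 26 = 0
n=64: ⌊(65·408)/985⌋ − ⌊(64·408)/985⌋ = ⌊26520/985⌋ − ⌊26112/985⌋ = 26 − 26 = 0
n=65: ⌊(66·408)/985⌋ − ⌊(65·408)/985⌋ = ⌊26928/985⌋ − ⌊26520/985⌋ = 27 − 26 = 1
n=66: ⌊(67·408)/985⌋ − ⌊(66·408)/985⌋ = ⌊27336/985⌋ − ⌊26928/985⌋ = 27 − 27 = 0
n=67: ⌊(68·408)/985⌋ − ⌊(67·408)/985⌋ = ⌊27744/985⌋ − ⌊27336/985⌋ = 28 − 27 = 1
n=68: ⌊(69·408)/985⌋ − ⌊(68·408)/985⌋ = ⌊28152/985⌋ − ⌊27744/985⌋ = 28 − 28 = 0
n=69: ⌊(70·408)/985⌋ − ⌊(69·408)/985⌋ = ⌊28560/985⌋ − ⌊28152/985⌋ = 28 − 28 = 0
n=70: ⌊(71·408)/985⌋ − ⌊(70·408)/985⌋ = ⌊28968/985⌋ − ⌊28560/985⌋ = 29 − 28 = 1
n=71: ⌊(72·408)/985⌋ − ⌊(71·408)/985⌋ = ⌊29376/985⌋ − ⌊28968/985⌋ = 29 − 29 = 0
n=72: ⌊(73·408)/985⌋ − ⌊(72·408)/985⌋ = ⌊29784/985⌋ − ⌊29376/985⌋ = 30 − 29 = 1
n=73: ⌊(74·408)/985⌋ − ⌊(73·408)/985⌋ = ⌊30192/985⌋ − ⌊29784/985⌋ = 30 − 30 = 0
n=74: ⌊(75·408)/985⌋ − ⌊(74·408)/985⌋ = ⌊30600/985⌋ − ⌊30192/985⌋ = 31 − 30 = 1
n=75: ⌊(76·408)/985⌋ − ⌊(75·408)/985⌋ = ⌊31008/985⌋ − ⌊30600/985⌋ = 31 − 31 = 0
n=76: ⌊(77·408)/985⌋ − ⌊(76·408)/985⌋ = ⌊31416/985⌋ − ⌊31008/985⌋ = 31 − 31 = 0
n=77: ⌊(78·408)/985⌋ − ⌊(77·408)/985⌋ = ⌊31824/985⌋ − ⌊31416/985⌋ = 32 − 31 = 1
n=78: ⌊(79·408)/985⌋ − ⌊(78·408)/985⌋ = ⌊32232/985⌋ − ⌊31824/985⌋ = 32 − 32 = 0
n=79: ⌊(80·408)/985⌋ − ⌊(79·408)/985⌋ = ⌊32640/985⌋ − ⌊32232/985⌋ = 33 − 32 = 1
n=80: ⌊(81·408)/985⌋ − ⌊(80·408)/985⌋ = ⌊33048/985⌋ − ⌊32640/985⌋ = 33 − 33 = 0
n=81: ⌊(82·408)/985⌋ − ⌊(81·408)/985⌋ = ⌊33456/985⌋ − ⌊33048/985⌋ = 33 − 33 = 0
n=82: ⌊(83·408)/985⌋ − ⌊(82·408)/985⌋ = ⌊33864/985⌋ − ⌊33456/985⌋ = 34 − 33 = 1
n=83: ⌊(84·408)/985⌋ − ⌊(83·408)/985⌋ = ⌊34272/985⌋ − ⌊33864/985⌋ = 34 − 34 = 0
n=84: ⌊(85·408)/985⌋ − ⌊(84·408)/985⌋ = ⌊34680/985⌋ − ⌊34272/985⌋ = 35 − 34 = 1
n=85: ⌊(86·408)/985⌋ − ⌊(85·408)/985⌋ = ⌊35088/985⌋ − ⌊34680/985⌋ = 35 − 35 = 0
n=86: ⌊(87·408)/985⌋ − ⌊(86·408)/985⌋ = ⌊35496/985⌋ − ⌊35088/985⌋ = 36 − 35 = 1
n=87: ⌊(88·408)/985⌋ − ⌊(87·408)/985⌋ = ⌊35904/985⌋ − ⌊35496/985⌋ = 36 − 36 = 0
n=88: ⌊(89·408)/985⌋ − ⌊(88·408)/985⌋ = ⌊36312/985⌋ − ⌊35904/985⌋ = 36 − 36 = 0


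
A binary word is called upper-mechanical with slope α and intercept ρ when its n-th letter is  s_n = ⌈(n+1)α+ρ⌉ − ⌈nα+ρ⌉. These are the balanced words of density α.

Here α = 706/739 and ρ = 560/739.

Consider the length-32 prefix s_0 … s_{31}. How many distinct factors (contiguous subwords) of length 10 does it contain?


t_n = ⌈(n·706+560)/739⌉ for n = 0 … 32:
  n=0…9: ⌈560/739⌉=1 ⌈1266/739⌉=2 ⌈1972/739⌉=3 ⌈2678/739⌉=4 ⌈3384/739⌉=5 ⌈4090/739⌉=6 ⌈4796/739⌉=7 ⌈5502/739⌉=8 ⌈6208/739⌉=9 ⌈6914/739⌉=10
  n=10…19: ⌈7620/739⌉=11 ⌈8326/739⌉=12 ⌈9032/739⌉=13 ⌈9738/739⌉=14 ⌈10444/739⌉=15 ⌈11150/739⌉=16 ⌈11856/739⌉=17 ⌈12562/739⌉=17 ⌈13268/739⌉=18 ⌈13974/739⌉=19
  n=20…29: ⌈14680/739⌉=20 ⌈15386/739⌉=21 ⌈16092/739⌉=22 ⌈16798/739⌉=23 ⌈17504/739⌉=24 ⌈18210/739⌉=25 ⌈18916/739⌉=26 ⌈19622/739⌉=27 ⌈20328/739⌉=28 ⌈21034/739⌉=29
  n=30…32: ⌈21740/739⌉=30 ⌈22446/739⌉=31 ⌈23152/739⌉=32
s_n = t_(n+1) − t_n for n = 0 … 31 gives
prefix = 11111111111111110111111111111111
slide a length-10 window over [0..9] … [22..31] (23 windows); first occurrence of each distinct factor:
  [  0..  9] 1111111111
  [  7.. 16] 1111111110
  [  8.. 17] 1111111101
  [  9.. 18] 1111111011
  [ 10.. 19] 1111110111
  [ 11.. 20] 1111101111
  [ 12.. 21] 1111011111
  [ 13.. 22] 1110111111
  [ 14.. 23] 1101111111
  [ 15.. 24] 1011111111
  [ 16.. 25] 0111111111
  (the other 12 windows repeat one of these)
distinct factors: {0111111111, 1011111111, 1101111111, 1110111111, 1111011111, 1111101111, 1111110111, 1111111011, 1111111101, 1111111110, 1111111111}
count = 11  (Sturmian bound for length 10 is 11)

11


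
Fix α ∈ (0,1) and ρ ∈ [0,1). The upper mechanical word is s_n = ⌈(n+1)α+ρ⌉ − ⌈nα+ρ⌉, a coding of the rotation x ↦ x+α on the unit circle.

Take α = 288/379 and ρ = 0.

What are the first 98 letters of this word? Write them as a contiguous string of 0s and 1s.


11110111011101110111011101111011101110111011101110111101110111011101110111011110111011101110111011

n=0: ⌈(1·288)/379⌉ − ⌈(0·288)/379⌉ = ⌈288/379⌉ − ⌈0/379⌉ = 1 − 0 = 1
n=1: ⌈(2·288)/379⌉ − ⌈(1·288)/379⌉ = ⌈576/379⌉ − ⌈288/379⌉ = 2 − 1 = 1
n=2: ⌈(3·288)/379⌉ − ⌈(2·288)/379⌉ = ⌈864/379⌉ − ⌈576/379⌉ = 3 − 2 = 1
n=3: ⌈(4·288)/379⌉ − ⌈(3·288)/379⌉ = ⌈1152/379⌉ − ⌈864/379⌉ = 4 − 3 = 1
n=4: ⌈(5·288)/379⌉ − ⌈(4·288)/379⌉ = ⌈1440/379⌉ − ⌈1152/379⌉ = 4 − 4 = 0
n=5: ⌈(6·288)/379⌉ − ⌈(5·288)/379⌉ = ⌈1728/379⌉ − ⌈1440/379⌉ = 5 − 4 = 1
n=6: ⌈(7·288)/379⌉ − ⌈(6·288)/379⌉ = ⌈2016/379⌉ − ⌈1728/379⌉ = 6 − 5 = 1
n=7: ⌈(8·288)/379⌉ − ⌈(7·288)/379⌉ = ⌈2304/379⌉ − ⌈2016/379⌉ = 7 − 6 = 1
n=8: ⌈(9·288)/379⌉ − ⌈(8·288)/379⌉ = ⌈2592/379⌉ − ⌈2304/379⌉ = 7 − 7 = 0
n=9: ⌈(10·288)/379⌉ − ⌈(9·288)/379⌉ = ⌈2880/379⌉ − ⌈2592/379⌉ = 8 − 7 = 1
n=10: ⌈(11·288)/379⌉ − ⌈(10·288)/379⌉ = ⌈3168/379⌉ − ⌈2880/379⌉ = 9 − 8 = 1
n=11: ⌈(12·288)/379⌉ − ⌈(11·288)/379⌉ = ⌈3456/379⌉ − ⌈3168/379⌉ = 10 − 9 = 1
n=12: ⌈(13·288)/379⌉ − ⌈(12·288)/379⌉ = ⌈3744/379⌉ − ⌈3456/379⌉ = 10 − 10 = 0
n=13: ⌈(14·288)/379⌉ − ⌈(13·288)/379⌉ = ⌈4032/379⌉ − ⌈3744/379⌉ = 11 − 10 = 1
n=14: ⌈(15·288)/379⌉ − ⌈(14·288)/379⌉ = ⌈4320/379⌉ − ⌈4032/379⌉ = 12 − 11 = 1
n=15: ⌈(16·288)/379⌉ − ⌈(15·288)/379⌉ = ⌈4608/379⌉ − ⌈4320/379⌉ = 13 − 12 = 1
n=16: ⌈(17·288)/379⌉ − ⌈(16·288)/379⌉ = ⌈4896/379⌉ − ⌈4608/379⌉ = 13 − 13 = 0
n=17: ⌈(18·288)/379⌉ − ⌈(17·288)/379⌉ = ⌈5184/379⌉ − ⌈4896/379⌉ = 14 − 13 = 1
n=18: ⌈(19·288)/379⌉ − ⌈(18·288)/379⌉ = ⌈5472/379⌉ − ⌈5184/379⌉ = 15 − 14 = 1
n=19: ⌈(20·288)/379⌉ − ⌈(19·288)/379⌉ = ⌈5760/379⌉ − ⌈5472/379⌉ = 16 − 15 = 1
n=20: ⌈(21·288)/379⌉ − ⌈(20·288)/379⌉ = ⌈6048/379⌉ − ⌈5760/379⌉ = 16 − 16 = 0
n=21: ⌈(22·288)/379⌉ − ⌈(21·288)/379⌉ = ⌈6336/379⌉ − ⌈6048/379⌉ = 17 − 16 = 1
n=22: ⌈(23·288)/379⌉ − ⌈(22·288)/379⌉ = ⌈6624/379⌉ − ⌈6336/379⌉ = 18 − 17 = 1
n=23: ⌈(24·288)/379⌉ − ⌈(23·288)/379⌉ = ⌈6912/379⌉ − ⌈6624/379⌉ = 19 − 18 = 1
n=24: ⌈(25·288)/379⌉ − ⌈(24·288)/379⌉ = ⌈7200/379⌉ − ⌈6912/379⌉ = 19 − 19 = 0
n=25: ⌈(26·288)/379⌉ − ⌈(25·288)/379⌉ = ⌈7488/379⌉ − ⌈7200/379⌉ = 20 − 19 = 1
n=26: ⌈(27·288)/379⌉ − ⌈(26·288)/379⌉ = ⌈7776/379⌉ − ⌈7488/379⌉ = 21 − 20 = 1
n=27: ⌈(28·288)/379⌉ − ⌈(27·288)/379⌉ = ⌈8064/379⌉ − ⌈7776/379⌉ = 22 − 21 = 1
n=28: ⌈(29·288)/379⌉ − ⌈(28·288)/379⌉ = ⌈8352/379⌉ − ⌈8064/379⌉ = 23 − 22 = 1
n=29: ⌈(30·288)/379⌉ − ⌈(29·288)/379⌉ = ⌈8640/379⌉ − ⌈8352/379⌉ = 23 − 23 = 0
n=30: ⌈(31·288)/379⌉ − ⌈(30·288)/379⌉ = ⌈8928/379⌉ − ⌈8640/379⌉ = 24 − 23 = 1
n=31: ⌈(32·288)/379⌉ − ⌈(31·288)/379⌉ = ⌈9216/379⌉ − ⌈8928/379⌉ = 25 − 24 = 1
n=32: ⌈(33·288)/379⌉ − ⌈(32·288)/379⌉ = ⌈9504/379⌉ − ⌈9216/379⌉ = 26 − 25 = 1
n=33: ⌈(34·288)/379⌉ − ⌈(33·288)/379⌉ = ⌈9792/379⌉ − ⌈9504/379⌉ = 26 − 26 = 0
n=34: ⌈(35·288)/379⌉ − ⌈(34·288)/379⌉ = ⌈10080/379⌉ − ⌈9792/379⌉ = 27 − 26 = 1
n=35: ⌈(36·288)/379⌉ − ⌈(35·288)/379⌉ = ⌈10368/379⌉ − ⌈10080/379⌉ = 28 − 27 = 1
n=36: ⌈(37·288)/379⌉ − ⌈(36·288)/379⌉ = ⌈10656/379⌉ − ⌈10368/379⌉ = 29 − 28 = 1
n=37: ⌈(38·288)/379⌉ − ⌈(37·288)/379⌉ = ⌈10944/379⌉ − ⌈10656/379⌉ = 29 − 29 = 0
n=38: ⌈(39·288)/379⌉ − ⌈(38·288)/379⌉ = ⌈11232/379⌉ − ⌈10944/379⌉ = 30 − 29 = 1
n=39: ⌈(40·288)/379⌉ − ⌈(39·288)/379⌉ = ⌈11520/379⌉ − ⌈11232/379⌉ = 31 − 30 = 1
n=40: ⌈(41·288)/379⌉ − ⌈(40·288)/379⌉ = ⌈11808/379⌉ − ⌈11520/379⌉ = 32 − 31 = 1
n=41: ⌈(42·288)/379⌉ − ⌈(41·288)/379⌉ = ⌈12096/379⌉ − ⌈11808/379⌉ = 32 − 32 = 0
n=42: ⌈(43·288)/379⌉ − ⌈(42·288)/379⌉ = ⌈12384/379⌉ − ⌈12096/379⌉ = 33 − 32 = 1
n=43: ⌈(44·288)/379⌉ − ⌈(43·288)/379⌉ = ⌈12672/379⌉ − ⌈12384/379⌉ = 34 − 33 = 1
n=44: ⌈(45·288)/379⌉ − ⌈(44·288)/379⌉ = ⌈12960/379⌉ − ⌈12672/379⌉ = 35 − 34 = 1
n=45: ⌈(46·288)/379⌉ − ⌈(45·288)/379⌉ = ⌈13248/379⌉ − ⌈12960/379⌉ = 35 − 35 = 0
n=46: ⌈(47·288)/379⌉ − ⌈(46·288)/379⌉ = ⌈13536/379⌉ − ⌈13248/379⌉ = 36 − 35 = 1
n=47: ⌈(48·288)/379⌉ − ⌈(47·288)/379⌉ = ⌈13824/379⌉ − ⌈13536/379⌉ = 37 − 36 = 1
n=48: ⌈(49·288)/379⌉ − ⌈(48·288)/379⌉ = ⌈14112/379⌉ − ⌈13824/379⌉ = 38 − 37 = 1
n=49: ⌈(50·288)/379⌉ − ⌈(49·288)/379⌉ = ⌈14400/379⌉ − ⌈14112/379⌉ = 38 − 38 = 0
n=50: ⌈(51·288)/379⌉ − ⌈(50·288)/379⌉ = ⌈14688/379⌉ − ⌈14400/379⌉ = 39 − 38 = 1
n=51: ⌈(52·288)/379⌉ − ⌈(51·288)/379⌉ = ⌈14976/379⌉ − ⌈14688/379⌉ = 40 − 39 = 1
n=52: ⌈(53·288)/379⌉ − ⌈(52·288)/379⌉ = ⌈15264/379⌉ − ⌈14976/379⌉ = 41 − 40 = 1
n=53: ⌈(54·288)/379⌉ − ⌈(53·288)/379⌉ = ⌈15552/379⌉ − ⌈15264/379⌉ = 42 − 41 = 1
n=54: ⌈(55·288)/379⌉ − ⌈(54·288)/379⌉ = ⌈15840/379⌉ − ⌈15552/379⌉ = 42 − 42 = 0
n=55: ⌈(56·288)/379⌉ − ⌈(55·288)/379⌉ = ⌈16128/379⌉ − ⌈15840/379⌉ = 43 − 42 = 1
n=56: ⌈(57·288)/379⌉ − ⌈(56·288)/379⌉ = ⌈16416/379⌉ − ⌈16128/379⌉ = 44 − 43 = 1
n=57: ⌈(58·288)/379⌉ − ⌈(57·288)/379⌉ = ⌈16704/379⌉ − ⌈16416/379⌉ = 45 − 44 = 1
n=58: ⌈(59·288)/379⌉ − ⌈(58·288)/379⌉ = ⌈16992/379⌉ − ⌈16704/379⌉ = 45 − 45 = 0
n=59: ⌈(60·288)/379⌉ − ⌈(59·288)/379⌉ = ⌈17280/379⌉ − ⌈16992/379⌉ = 46 − 45 = 1
n=60: ⌈(61·288)/379⌉ − ⌈(60·288)/379⌉ = ⌈17568/379⌉ − ⌈17280/379⌉ = 47 − 46 = 1
n=61: ⌈(62·288)/379⌉ − ⌈(61·288)/379⌉ = ⌈17856/379⌉ − ⌈17568/379⌉ = 48 − 47 = 1
n=62: ⌈(63·288)/379⌉ − ⌈(62·288)/379⌉ = ⌈18144/379⌉ − ⌈17856/379⌉ = 48 − 48 = 0
n=63: ⌈(64·288)/379⌉ − ⌈(63·288)/379⌉ = ⌈18432/379⌉ − ⌈18144/379⌉ = 49 − 48 = 1
n=64: ⌈(65·288)/379⌉ − ⌈(64·288)/379⌉ = ⌈18720/379⌉ − ⌈18432/379⌉ = 50 − 49 = 1
n=65: ⌈(66·288)/379⌉ − ⌈(65·288)/379⌉ = ⌈19008/379⌉ − ⌈18720/379⌉ = 51 − 50 = 1
n=66: ⌈(67·288)/379⌉ − ⌈(66·288)/379⌉ = ⌈19296/379⌉ − ⌈19008/379⌉ = 51 − 51 = 0
n=67: ⌈(68·288)/379⌉ − ⌈(67·288)/379⌉ = ⌈19584/379⌉ − ⌈19296/379⌉ = 52 − 51 = 1
n=68: ⌈(69·288)/379⌉ − ⌈(68·288)/379⌉ = ⌈19872/379⌉ − ⌈19584/379⌉ = 53 − 52 = 1
n=69: ⌈(70·288)/379⌉ − ⌈(69·288)/379⌉ = ⌈20160/379⌉ − ⌈19872/379⌉ = 54 − 53 = 1
n=70: ⌈(71·288)/379⌉ − ⌈(70·288)/379⌉ = ⌈20448/379⌉ − ⌈20160/379⌉ = 54 − 54 = 0
n=71: ⌈(72·288)/379⌉ − ⌈(71·288)/379⌉ = ⌈20736/379⌉ − ⌈20448/379⌉ = 55 − 54 = 1
n=72: ⌈(73·288)/379⌉ − ⌈(72·288)/379⌉ = ⌈21024/379⌉ − ⌈20736/379⌉ = 56 − 55 = 1
n=73: ⌈(74·288)/379⌉ − ⌈(73·288)/379⌉ = ⌈21312/379⌉ − ⌈21024/379⌉ = 57 − 56 = 1
n=74: ⌈(75·288)/379⌉ − ⌈(74·288)/379⌉ = ⌈21600/379⌉ − ⌈21312/379⌉ = 57 − 57 = 0
n=75: ⌈(76·288)/379⌉ − ⌈(75·288)/379⌉ = ⌈21888/379⌉ − ⌈21600/379⌉ = 58 − 57 = 1
n=76: ⌈(77·288)/379⌉ − ⌈(76·288)/379⌉ = ⌈22176/379⌉ − ⌈21888/379⌉ = 59 − 58 = 1
n=77: ⌈(78·288)/379⌉ − ⌈(77·288)/379⌉ = ⌈22464/379⌉ − ⌈22176/379⌉ = 60 − 59 = 1
n=78: ⌈(79·288)/379⌉ − ⌈(78·288)/379⌉ = ⌈22752/379⌉ − ⌈22464/379⌉ = 61 − 60 = 1
n=79: ⌈(80·288)/379⌉ − ⌈(79·288)/379⌉ = ⌈23040/379⌉ − ⌈22752/379⌉ = 61 − 61 = 0
n=80: ⌈(81·288)/379⌉ − ⌈(80·288)/379⌉ = ⌈23328/379⌉ − ⌈23040/379⌉ = 62 − 61 = 1
n=81: ⌈(82·288)/379⌉ − ⌈(81·288)/379⌉ = ⌈23616/379⌉ − ⌈23328/379⌉ = 63 − 62 = 1
n=82: ⌈(83·288)/379⌉ − ⌈(82·288)/379⌉ = ⌈23904/379⌉ − ⌈23616/379⌉ = 64 − 63 = 1
n=83: ⌈(84·288)/379⌉ − ⌈(83·288)/379⌉ = ⌈24192/379⌉ − ⌈23904/379⌉ = 64 − 64 = 0
n=84: ⌈(85·288)/379⌉ − ⌈(84·288)/379⌉ = ⌈24480/379⌉ − ⌈24192/379⌉ = 65 − 64 = 1
n=85: ⌈(86·288)/379⌉ − ⌈(85·288)/379⌉ = ⌈24768/379⌉ − ⌈24480/379⌉ = 66 − 65 = 1
n=86: ⌈(87·288)/379⌉ − ⌈(86·288)/379⌉ = ⌈25056/379⌉ − ⌈24768/379⌉ = 67 − 66 = 1
n=87: ⌈(88·288)/379⌉ − ⌈(87·288)/379⌉ = ⌈25344/379⌉ − ⌈25056/379⌉ = 67 − 67 = 0
n=88: ⌈(89·288)/379⌉ − ⌈(88·288)/379⌉ = ⌈25632/379⌉ − ⌈25344/379⌉ = 68 − 67 = 1
n=89: ⌈(90·288)/379⌉ − ⌈(89·288)/379⌉ = ⌈25920/379⌉ − ⌈25632/379⌉ = 69 − 68 = 1
n=90: ⌈(91·288)/379⌉ − ⌈(90·288)/379⌉ = ⌈26208/379⌉ − ⌈25920/379⌉ = 70 − 69 = 1
n=91: ⌈(92·288)/379⌉ − ⌈(91·288)/379⌉ = ⌈26496/379⌉ − ⌈26208/379⌉ = 70 − 70 = 0
n=92: ⌈(93·288)/379⌉ − ⌈(92·288)/379⌉ = ⌈26784/379⌉ − ⌈26496/379⌉ = 71 − 70 = 1
n=93: ⌈(94·288)/379⌉ − ⌈(93·288)/379⌉ = ⌈27072/379⌉ − ⌈26784/379⌉ = 72 − 71 = 1
n=94: ⌈(95·288)/379⌉ − ⌈(94·288)/379⌉ = ⌈27360/379⌉ − ⌈27072/379⌉ = 73 − 72 = 1
n=95: ⌈(96·288)/379⌉ − ⌈(95·288)/379⌉ = ⌈27648/379⌉ − ⌈27360/379⌉ = 73 − 73 = 0
n=96: ⌈(97·288)/379⌉ − ⌈(96·288)/379⌉ = ⌈27936/379⌉ − ⌈27648/379⌉ = 74 − 73 = 1
n=97: ⌈(98·288)/379⌉ − ⌈(97·288)/379⌉ = ⌈28224/379⌉ − ⌈27936/379⌉ = 75 − 74 = 1
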